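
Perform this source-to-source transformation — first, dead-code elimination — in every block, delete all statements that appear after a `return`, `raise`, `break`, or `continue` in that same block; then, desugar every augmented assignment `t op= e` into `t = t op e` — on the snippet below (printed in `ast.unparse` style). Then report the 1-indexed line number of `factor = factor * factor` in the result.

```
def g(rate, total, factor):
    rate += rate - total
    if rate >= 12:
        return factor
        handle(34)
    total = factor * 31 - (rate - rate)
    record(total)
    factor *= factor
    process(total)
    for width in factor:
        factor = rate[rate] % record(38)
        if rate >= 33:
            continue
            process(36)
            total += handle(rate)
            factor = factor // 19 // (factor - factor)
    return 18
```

7

Transformed code:
def g(rate, total, factor):
    rate = rate + (rate - total)
    if rate >= 12:
        return factor
    total = factor * 31 - (rate - rate)
    record(total)
    factor = factor * factor
    process(total)
    for width in factor:
        factor = rate[rate] % record(38)
        if rate >= 33:
            continue
    return 18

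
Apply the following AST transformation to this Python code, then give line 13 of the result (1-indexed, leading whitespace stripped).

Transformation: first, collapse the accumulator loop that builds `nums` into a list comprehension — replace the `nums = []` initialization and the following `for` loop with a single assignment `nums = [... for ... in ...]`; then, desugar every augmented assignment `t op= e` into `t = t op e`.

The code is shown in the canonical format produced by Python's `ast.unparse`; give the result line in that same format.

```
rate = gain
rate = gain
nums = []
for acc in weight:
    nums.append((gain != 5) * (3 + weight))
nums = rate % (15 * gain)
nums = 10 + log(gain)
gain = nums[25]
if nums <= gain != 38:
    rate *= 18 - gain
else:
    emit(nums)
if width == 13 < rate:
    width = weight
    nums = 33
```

Transformed code:
rate = gain
rate = gain
nums = [(gain != 5) * (3 + weight) for acc in weight]
nums = rate % (15 * gain)
nums = 10 + log(gain)
gain = nums[25]
if nums <= gain != 38:
    rate = rate * (18 - gain)
else:
    emit(nums)
if width == 13 < rate:
    width = weight
    nums = 33

nums = 33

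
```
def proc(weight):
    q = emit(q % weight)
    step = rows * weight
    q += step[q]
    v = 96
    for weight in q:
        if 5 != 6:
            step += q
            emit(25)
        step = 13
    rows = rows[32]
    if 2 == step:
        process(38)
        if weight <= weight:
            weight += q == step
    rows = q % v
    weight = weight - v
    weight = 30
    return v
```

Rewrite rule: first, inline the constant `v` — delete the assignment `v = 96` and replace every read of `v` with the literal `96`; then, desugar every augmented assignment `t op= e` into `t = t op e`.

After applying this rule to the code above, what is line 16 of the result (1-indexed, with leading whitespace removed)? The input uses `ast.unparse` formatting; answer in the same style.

weight = weight - 96

Transformed code:
def proc(weight):
    q = emit(q % weight)
    step = rows * weight
    q = q + step[q]
    for weight in q:
        if 5 != 6:
            step = step + q
            emit(25)
        step = 13
    rows = rows[32]
    if 2 == step:
        process(38)
        if weight <= weight:
            weight = weight + (q == step)
    rows = q % 96
    weight = weight - 96
    weight = 30
    return 96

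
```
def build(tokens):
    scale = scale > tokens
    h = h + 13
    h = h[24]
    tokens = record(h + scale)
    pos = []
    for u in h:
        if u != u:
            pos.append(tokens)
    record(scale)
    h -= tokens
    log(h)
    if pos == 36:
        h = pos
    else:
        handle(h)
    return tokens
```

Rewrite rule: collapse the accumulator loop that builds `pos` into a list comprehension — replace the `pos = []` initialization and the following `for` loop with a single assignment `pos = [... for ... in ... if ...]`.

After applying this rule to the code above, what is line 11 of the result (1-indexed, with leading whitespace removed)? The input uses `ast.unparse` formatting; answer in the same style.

h = pos

Transformed code:
def build(tokens):
    scale = scale > tokens
    h = h + 13
    h = h[24]
    tokens = record(h + scale)
    pos = [tokens for u in h if u != u]
    record(scale)
    h -= tokens
    log(h)
    if pos == 36:
        h = pos
    else:
        handle(h)
    return tokens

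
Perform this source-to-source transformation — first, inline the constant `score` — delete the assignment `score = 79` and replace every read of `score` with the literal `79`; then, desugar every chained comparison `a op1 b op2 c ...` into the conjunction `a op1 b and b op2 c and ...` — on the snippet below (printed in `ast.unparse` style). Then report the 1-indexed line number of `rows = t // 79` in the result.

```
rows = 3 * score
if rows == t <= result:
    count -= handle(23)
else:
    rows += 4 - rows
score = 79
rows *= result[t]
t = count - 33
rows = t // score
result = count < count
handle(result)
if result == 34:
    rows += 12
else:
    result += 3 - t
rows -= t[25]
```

8

Transformed code:
rows = 3 * 79
if rows == t and t <= result:
    count -= handle(23)
else:
    rows += 4 - rows
rows *= result[t]
t = count - 33
rows = t // 79
result = count < count
handle(result)
if result == 34:
    rows += 12
else:
    result += 3 - t
rows -= t[25]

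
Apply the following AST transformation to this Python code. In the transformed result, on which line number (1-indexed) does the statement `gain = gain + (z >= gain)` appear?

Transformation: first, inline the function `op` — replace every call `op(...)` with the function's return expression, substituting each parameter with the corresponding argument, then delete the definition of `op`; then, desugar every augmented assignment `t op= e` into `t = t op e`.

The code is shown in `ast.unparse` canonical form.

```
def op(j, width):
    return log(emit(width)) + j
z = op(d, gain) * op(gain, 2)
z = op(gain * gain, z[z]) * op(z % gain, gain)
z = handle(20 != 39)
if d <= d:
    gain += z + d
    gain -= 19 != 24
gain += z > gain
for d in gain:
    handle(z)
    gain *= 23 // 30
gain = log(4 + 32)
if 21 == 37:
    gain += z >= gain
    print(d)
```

13

Transformed code:
z = (log(emit(gain)) + d) * (log(emit(2)) + gain)
z = (log(emit(z[z])) + gain * gain) * (log(emit(gain)) + z % gain)
z = handle(20 != 39)
if d <= d:
    gain = gain + (z + d)
    gain = gain - (19 != 24)
gain = gain + (z > gain)
for d in gain:
    handle(z)
    gain = gain * (23 // 30)
gain = log(4 + 32)
if 21 == 37:
    gain = gain + (z >= gain)
    print(d)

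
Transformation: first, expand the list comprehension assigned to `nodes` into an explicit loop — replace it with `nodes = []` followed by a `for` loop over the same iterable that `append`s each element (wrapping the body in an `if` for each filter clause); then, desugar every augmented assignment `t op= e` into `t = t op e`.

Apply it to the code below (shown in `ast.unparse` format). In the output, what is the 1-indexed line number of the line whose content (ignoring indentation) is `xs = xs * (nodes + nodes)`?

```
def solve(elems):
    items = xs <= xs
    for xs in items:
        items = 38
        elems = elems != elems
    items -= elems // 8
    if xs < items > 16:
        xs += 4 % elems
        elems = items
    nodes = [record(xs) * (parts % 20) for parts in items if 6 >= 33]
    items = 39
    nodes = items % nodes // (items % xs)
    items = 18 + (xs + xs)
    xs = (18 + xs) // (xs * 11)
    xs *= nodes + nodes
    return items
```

18

Transformed code:
def solve(elems):
    items = xs <= xs
    for xs in items:
        items = 38
        elems = elems != elems
    items = items - elems // 8
    if xs < items > 16:
        xs = xs + 4 % elems
        elems = items
    nodes = []
    for parts in items:
        if 6 >= 33:
            nodes.append(record(xs) * (parts % 20))
    items = 39
    nodes = items % nodes // (items % xs)
    items = 18 + (xs + xs)
    xs = (18 + xs) // (xs * 11)
    xs = xs * (nodes + nodes)
    return items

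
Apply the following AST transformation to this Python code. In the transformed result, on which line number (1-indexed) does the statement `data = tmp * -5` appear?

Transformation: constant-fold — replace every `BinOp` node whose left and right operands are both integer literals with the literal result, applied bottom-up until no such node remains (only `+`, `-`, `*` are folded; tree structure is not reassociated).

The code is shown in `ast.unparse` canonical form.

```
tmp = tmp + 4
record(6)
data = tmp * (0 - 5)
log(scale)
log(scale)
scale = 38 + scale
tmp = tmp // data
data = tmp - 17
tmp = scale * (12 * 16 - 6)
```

3

Transformed code:
tmp = tmp + 4
record(6)
data = tmp * -5
log(scale)
log(scale)
scale = 38 + scale
tmp = tmp // data
data = tmp - 17
tmp = scale * 186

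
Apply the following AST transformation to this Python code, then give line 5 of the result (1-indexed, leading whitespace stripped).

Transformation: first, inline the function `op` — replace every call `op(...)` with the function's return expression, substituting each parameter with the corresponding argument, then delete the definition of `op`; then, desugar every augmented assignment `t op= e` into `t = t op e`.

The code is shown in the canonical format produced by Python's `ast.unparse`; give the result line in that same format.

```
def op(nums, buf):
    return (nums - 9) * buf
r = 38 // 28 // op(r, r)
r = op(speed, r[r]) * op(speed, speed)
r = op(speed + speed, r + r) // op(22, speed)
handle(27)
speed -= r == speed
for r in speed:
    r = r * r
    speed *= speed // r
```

Transformed code:
r = 38 // 28 // ((r - 9) * r)
r = (speed - 9) * r[r] * ((speed - 9) * speed)
r = (speed + speed - 9) * (r + r) // ((22 - 9) * speed)
handle(27)
speed = speed - (r == speed)
for r in speed:
    r = r * r
    speed = speed * (speed // r)

speed = speed - (r == speed)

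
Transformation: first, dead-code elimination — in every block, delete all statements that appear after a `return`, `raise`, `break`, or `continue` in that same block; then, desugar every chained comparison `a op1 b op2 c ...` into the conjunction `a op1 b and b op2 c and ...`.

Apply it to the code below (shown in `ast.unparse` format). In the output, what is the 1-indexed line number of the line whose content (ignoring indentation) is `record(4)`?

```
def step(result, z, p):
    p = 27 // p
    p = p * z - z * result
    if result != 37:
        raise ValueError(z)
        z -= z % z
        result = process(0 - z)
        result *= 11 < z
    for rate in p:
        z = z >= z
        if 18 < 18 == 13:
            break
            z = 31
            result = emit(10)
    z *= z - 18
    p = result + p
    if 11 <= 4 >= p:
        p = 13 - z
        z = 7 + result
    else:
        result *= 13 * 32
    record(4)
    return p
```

Transformed code:
def step(result, z, p):
    p = 27 // p
    p = p * z - z * result
    if result != 37:
        raise ValueError(z)
    for rate in p:
        z = z >= z
        if 18 < 18 and 18 == 13:
            break
    z *= z - 18
    p = result + p
    if 11 <= 4 and 4 >= p:
        p = 13 - z
        z = 7 + result
    else:
        result *= 13 * 32
    record(4)
    return p

17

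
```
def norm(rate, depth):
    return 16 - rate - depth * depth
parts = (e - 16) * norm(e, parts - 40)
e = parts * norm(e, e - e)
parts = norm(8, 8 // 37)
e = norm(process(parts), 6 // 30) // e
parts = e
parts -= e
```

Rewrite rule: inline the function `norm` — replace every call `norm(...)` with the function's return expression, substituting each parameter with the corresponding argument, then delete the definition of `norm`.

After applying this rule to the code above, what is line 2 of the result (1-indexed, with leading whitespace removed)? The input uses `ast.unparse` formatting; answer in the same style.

e = parts * (16 - e - (e - e) * (e - e))

Transformed code:
parts = (e - 16) * (16 - e - (parts - 40) * (parts - 40))
e = parts * (16 - e - (e - e) * (e - e))
parts = 16 - 8 - 8 // 37 * (8 // 37)
e = (16 - process(parts) - 6 // 30 * (6 // 30)) // e
parts = e
parts -= e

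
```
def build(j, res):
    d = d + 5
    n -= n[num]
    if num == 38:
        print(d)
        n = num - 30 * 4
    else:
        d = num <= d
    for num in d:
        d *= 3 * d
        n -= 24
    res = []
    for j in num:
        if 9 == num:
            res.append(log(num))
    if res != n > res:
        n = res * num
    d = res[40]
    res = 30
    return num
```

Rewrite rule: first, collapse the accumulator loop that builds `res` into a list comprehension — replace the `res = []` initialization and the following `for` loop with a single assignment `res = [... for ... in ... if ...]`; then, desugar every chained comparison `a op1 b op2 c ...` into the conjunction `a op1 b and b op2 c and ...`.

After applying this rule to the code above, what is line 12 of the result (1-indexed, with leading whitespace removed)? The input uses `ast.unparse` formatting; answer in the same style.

res = [log(num) for j in num if 9 == num]

Transformed code:
def build(j, res):
    d = d + 5
    n -= n[num]
    if num == 38:
        print(d)
        n = num - 30 * 4
    else:
        d = num <= d
    for num in d:
        d *= 3 * d
        n -= 24
    res = [log(num) for j in num if 9 == num]
    if res != n and n > res:
        n = res * num
    d = res[40]
    res = 30
    return num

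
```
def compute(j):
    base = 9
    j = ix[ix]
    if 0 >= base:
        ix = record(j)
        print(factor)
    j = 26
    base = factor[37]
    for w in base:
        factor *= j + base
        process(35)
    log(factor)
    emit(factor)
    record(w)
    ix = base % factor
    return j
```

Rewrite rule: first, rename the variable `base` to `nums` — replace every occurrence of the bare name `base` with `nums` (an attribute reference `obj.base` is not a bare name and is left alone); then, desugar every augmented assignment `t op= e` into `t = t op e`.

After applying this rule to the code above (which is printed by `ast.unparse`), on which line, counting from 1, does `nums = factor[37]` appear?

8

Transformed code:
def compute(j):
    nums = 9
    j = ix[ix]
    if 0 >= nums:
        ix = record(j)
        print(factor)
    j = 26
    nums = factor[37]
    for w in nums:
        factor = factor * (j + nums)
        process(35)
    log(factor)
    emit(factor)
    record(w)
    ix = nums % factor
    return j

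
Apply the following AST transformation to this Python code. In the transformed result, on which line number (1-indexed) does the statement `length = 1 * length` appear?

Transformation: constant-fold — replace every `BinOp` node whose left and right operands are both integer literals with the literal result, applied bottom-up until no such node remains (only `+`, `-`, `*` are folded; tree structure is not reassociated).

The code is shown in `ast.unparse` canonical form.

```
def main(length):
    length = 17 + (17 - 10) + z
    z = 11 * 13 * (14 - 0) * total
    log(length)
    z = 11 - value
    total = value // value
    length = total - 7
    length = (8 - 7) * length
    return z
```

Transformed code:
def main(length):
    length = 24 + z
    z = 2002 * total
    log(length)
    z = 11 - value
    total = value // value
    length = total - 7
    length = 1 * length
    return z

8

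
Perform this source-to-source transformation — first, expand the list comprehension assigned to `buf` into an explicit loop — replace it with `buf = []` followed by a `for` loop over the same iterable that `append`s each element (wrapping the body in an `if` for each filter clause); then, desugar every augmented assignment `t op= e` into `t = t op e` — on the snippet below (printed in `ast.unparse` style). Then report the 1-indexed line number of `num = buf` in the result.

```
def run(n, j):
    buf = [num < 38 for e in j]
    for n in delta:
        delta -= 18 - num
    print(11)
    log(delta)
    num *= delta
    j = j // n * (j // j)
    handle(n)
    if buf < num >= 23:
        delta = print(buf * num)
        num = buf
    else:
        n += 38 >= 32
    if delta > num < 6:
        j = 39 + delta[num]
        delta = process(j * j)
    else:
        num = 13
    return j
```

14

Transformed code:
def run(n, j):
    buf = []
    for e in j:
        buf.append(num < 38)
    for n in delta:
        delta = delta - (18 - num)
    print(11)
    log(delta)
    num = num * delta
    j = j // n * (j // j)
    handle(n)
    if buf < num >= 23:
        delta = print(buf * num)
        num = buf
    else:
        n = n + (38 >= 32)
    if delta > num < 6:
        j = 39 + delta[num]
        delta = process(j * j)
    else:
        num = 13
    return j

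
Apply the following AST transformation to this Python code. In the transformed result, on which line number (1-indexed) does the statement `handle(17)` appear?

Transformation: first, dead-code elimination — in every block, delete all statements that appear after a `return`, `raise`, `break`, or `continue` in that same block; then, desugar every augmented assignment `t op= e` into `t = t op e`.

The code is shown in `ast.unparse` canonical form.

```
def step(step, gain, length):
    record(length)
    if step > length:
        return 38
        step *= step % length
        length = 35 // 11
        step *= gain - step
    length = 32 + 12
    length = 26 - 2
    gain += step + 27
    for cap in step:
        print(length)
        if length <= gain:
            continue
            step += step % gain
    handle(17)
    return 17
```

Transformed code:
def step(step, gain, length):
    record(length)
    if step > length:
        return 38
    length = 32 + 12
    length = 26 - 2
    gain = gain + (step + 27)
    for cap in step:
        print(length)
        if length <= gain:
            continue
    handle(17)
    return 17

12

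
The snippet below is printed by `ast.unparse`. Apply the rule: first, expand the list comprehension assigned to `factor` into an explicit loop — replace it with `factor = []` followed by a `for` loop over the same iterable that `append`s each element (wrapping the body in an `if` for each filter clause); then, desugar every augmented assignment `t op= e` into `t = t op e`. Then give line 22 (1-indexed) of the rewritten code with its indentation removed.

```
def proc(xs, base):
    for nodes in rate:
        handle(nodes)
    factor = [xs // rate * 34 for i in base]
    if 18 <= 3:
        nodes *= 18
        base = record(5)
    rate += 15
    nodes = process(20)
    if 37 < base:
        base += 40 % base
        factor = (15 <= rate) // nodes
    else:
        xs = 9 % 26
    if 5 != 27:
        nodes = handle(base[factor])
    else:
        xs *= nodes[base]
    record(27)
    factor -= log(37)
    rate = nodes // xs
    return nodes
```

Transformed code:
def proc(xs, base):
    for nodes in rate:
        handle(nodes)
    factor = []
    for i in base:
        factor.append(xs // rate * 34)
    if 18 <= 3:
        nodes = nodes * 18
        base = record(5)
    rate = rate + 15
    nodes = process(20)
    if 37 < base:
        base = base + 40 % base
        factor = (15 <= rate) // nodes
    else:
        xs = 9 % 26
    if 5 != 27:
        nodes = handle(base[factor])
    else:
        xs = xs * nodes[base]
    record(27)
    factor = factor - log(37)
    rate = nodes // xs
    return nodes

factor = factor - log(37)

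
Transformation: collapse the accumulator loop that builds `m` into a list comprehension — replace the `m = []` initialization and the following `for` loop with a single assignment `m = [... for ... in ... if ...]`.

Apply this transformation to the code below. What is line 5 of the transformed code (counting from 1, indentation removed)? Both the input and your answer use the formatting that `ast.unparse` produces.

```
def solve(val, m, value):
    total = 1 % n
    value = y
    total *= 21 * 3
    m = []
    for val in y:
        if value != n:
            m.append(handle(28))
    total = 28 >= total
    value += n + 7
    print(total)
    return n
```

m = [handle(28) for val in y if value != n]

Transformed code:
def solve(val, m, value):
    total = 1 % n
    value = y
    total *= 21 * 3
    m = [handle(28) for val in y if value != n]
    total = 28 >= total
    value += n + 7
    print(total)
    return n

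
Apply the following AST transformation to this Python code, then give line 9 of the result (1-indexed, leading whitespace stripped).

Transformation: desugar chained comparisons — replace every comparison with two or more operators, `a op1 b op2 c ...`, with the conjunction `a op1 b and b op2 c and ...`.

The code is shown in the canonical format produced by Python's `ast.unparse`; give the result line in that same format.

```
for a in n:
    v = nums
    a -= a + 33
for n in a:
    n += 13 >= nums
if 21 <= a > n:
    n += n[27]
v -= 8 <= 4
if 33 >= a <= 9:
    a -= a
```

Transformed code:
for a in n:
    v = nums
    a -= a + 33
for n in a:
    n += 13 >= nums
if 21 <= a and a > n:
    n += n[27]
v -= 8 <= 4
if 33 >= a and a <= 9:
    a -= a

if 33 >= a and a <= 9:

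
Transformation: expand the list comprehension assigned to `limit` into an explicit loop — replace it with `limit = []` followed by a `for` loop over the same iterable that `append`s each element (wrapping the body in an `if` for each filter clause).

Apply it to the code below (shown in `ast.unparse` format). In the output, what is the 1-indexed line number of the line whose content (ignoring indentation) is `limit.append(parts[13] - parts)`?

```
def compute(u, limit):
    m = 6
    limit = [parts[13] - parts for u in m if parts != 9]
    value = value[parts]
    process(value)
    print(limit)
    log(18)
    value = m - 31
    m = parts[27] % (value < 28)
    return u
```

6

Transformed code:
def compute(u, limit):
    m = 6
    limit = []
    for u in m:
        if parts != 9:
            limit.append(parts[13] - parts)
    value = value[parts]
    process(value)
    print(limit)
    log(18)
    value = m - 31
    m = parts[27] % (value < 28)
    return u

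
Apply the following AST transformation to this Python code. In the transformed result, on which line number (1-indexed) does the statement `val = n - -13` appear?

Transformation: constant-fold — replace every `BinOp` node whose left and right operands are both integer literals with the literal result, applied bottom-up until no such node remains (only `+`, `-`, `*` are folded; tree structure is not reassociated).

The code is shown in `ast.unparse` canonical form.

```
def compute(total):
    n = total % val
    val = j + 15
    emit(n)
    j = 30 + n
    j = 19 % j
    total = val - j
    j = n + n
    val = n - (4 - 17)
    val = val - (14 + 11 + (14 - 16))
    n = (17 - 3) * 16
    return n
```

9

Transformed code:
def compute(total):
    n = total % val
    val = j + 15
    emit(n)
    j = 30 + n
    j = 19 % j
    total = val - j
    j = n + n
    val = n - -13
    val = val - 23
    n = 224
    return n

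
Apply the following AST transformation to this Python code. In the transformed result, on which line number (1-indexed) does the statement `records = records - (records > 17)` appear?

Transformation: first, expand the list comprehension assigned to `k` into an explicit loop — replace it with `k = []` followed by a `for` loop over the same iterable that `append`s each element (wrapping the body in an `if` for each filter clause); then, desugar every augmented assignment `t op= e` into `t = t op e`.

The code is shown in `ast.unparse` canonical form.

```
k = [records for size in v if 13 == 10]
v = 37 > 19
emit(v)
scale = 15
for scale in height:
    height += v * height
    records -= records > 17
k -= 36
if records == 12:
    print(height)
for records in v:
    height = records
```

Transformed code:
k = []
for size in v:
    if 13 == 10:
        k.append(records)
v = 37 > 19
emit(v)
scale = 15
for scale in height:
    height = height + v * height
    records = records - (records > 17)
k = k - 36
if records == 12:
    print(height)
for records in v:
    height = records

10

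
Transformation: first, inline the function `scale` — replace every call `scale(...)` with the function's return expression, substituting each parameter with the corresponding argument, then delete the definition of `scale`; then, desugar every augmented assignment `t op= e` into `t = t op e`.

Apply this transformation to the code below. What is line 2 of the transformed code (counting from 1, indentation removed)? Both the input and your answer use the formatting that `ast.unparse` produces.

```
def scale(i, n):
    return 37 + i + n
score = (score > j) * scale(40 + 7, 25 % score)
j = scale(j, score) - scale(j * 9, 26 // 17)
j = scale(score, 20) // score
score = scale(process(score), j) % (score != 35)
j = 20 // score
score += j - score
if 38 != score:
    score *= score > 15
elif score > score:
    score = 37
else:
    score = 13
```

Transformed code:
score = (score > j) * (37 + (40 + 7) + 25 % score)
j = 37 + j + score - (37 + j * 9 + 26 // 17)
j = (37 + score + 20) // score
score = (37 + process(score) + j) % (score != 35)
j = 20 // score
score = score + (j - score)
if 38 != score:
    score = score * (score > 15)
elif score > score:
    score = 37
else:
    score = 13

j = 37 + j + score - (37 + j * 9 + 26 // 17)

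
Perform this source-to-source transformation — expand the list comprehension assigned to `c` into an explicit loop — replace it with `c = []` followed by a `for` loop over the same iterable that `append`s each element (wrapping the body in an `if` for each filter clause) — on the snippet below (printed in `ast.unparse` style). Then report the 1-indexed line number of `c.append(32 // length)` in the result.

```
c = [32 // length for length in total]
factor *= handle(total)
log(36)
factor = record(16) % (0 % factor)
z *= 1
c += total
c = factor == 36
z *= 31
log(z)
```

Transformed code:
c = []
for length in total:
    c.append(32 // length)
factor *= handle(total)
log(36)
factor = record(16) % (0 % factor)
z *= 1
c += total
c = factor == 36
z *= 31
log(z)

3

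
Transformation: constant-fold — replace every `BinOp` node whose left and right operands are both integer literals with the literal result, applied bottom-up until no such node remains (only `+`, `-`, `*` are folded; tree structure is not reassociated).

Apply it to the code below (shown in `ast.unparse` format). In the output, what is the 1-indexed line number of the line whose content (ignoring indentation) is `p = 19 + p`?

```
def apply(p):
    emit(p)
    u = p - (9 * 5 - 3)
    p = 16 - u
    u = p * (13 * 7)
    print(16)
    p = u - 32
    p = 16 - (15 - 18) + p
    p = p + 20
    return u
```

Transformed code:
def apply(p):
    emit(p)
    u = p - 42
    p = 16 - u
    u = p * 91
    print(16)
    p = u - 32
    p = 19 + p
    p = p + 20
    return u

8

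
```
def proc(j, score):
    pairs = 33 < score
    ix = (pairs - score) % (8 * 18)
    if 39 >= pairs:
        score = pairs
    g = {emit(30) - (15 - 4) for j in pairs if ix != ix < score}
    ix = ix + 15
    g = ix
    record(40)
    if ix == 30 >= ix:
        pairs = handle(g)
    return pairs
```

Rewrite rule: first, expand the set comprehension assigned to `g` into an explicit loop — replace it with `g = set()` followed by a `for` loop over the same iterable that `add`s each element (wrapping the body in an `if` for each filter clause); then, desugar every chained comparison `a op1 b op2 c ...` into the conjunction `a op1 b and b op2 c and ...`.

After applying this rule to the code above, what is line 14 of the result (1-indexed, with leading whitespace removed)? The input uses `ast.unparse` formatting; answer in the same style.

pairs = handle(g)

Transformed code:
def proc(j, score):
    pairs = 33 < score
    ix = (pairs - score) % (8 * 18)
    if 39 >= pairs:
        score = pairs
    g = set()
    for j in pairs:
        if ix != ix and ix < score:
            g.add(emit(30) - (15 - 4))
    ix = ix + 15
    g = ix
    record(40)
    if ix == 30 and 30 >= ix:
        pairs = handle(g)
    return pairs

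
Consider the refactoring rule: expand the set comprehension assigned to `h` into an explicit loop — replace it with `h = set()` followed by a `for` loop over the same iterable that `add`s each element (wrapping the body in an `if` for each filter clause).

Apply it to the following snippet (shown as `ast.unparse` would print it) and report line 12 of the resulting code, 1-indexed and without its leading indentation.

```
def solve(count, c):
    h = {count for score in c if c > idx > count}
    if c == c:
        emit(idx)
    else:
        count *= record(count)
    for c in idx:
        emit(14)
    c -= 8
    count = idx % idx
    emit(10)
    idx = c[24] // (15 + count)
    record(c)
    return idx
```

c -= 8

Transformed code:
def solve(count, c):
    h = set()
    for score in c:
        if c > idx > count:
            h.add(count)
    if c == c:
        emit(idx)
    else:
        count *= record(count)
    for c in idx:
        emit(14)
    c -= 8
    count = idx % idx
    emit(10)
    idx = c[24] // (15 + count)
    record(c)
    return idx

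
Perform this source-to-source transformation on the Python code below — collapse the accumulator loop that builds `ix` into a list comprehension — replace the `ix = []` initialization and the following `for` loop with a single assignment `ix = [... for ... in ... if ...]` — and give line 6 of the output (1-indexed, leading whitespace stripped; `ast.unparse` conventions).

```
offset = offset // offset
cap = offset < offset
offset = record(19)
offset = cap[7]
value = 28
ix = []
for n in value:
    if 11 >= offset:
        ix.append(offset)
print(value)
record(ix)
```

Transformed code:
offset = offset // offset
cap = offset < offset
offset = record(19)
offset = cap[7]
value = 28
ix = [offset for n in value if 11 >= offset]
print(value)
record(ix)

ix = [offset for n in value if 11 >= offset]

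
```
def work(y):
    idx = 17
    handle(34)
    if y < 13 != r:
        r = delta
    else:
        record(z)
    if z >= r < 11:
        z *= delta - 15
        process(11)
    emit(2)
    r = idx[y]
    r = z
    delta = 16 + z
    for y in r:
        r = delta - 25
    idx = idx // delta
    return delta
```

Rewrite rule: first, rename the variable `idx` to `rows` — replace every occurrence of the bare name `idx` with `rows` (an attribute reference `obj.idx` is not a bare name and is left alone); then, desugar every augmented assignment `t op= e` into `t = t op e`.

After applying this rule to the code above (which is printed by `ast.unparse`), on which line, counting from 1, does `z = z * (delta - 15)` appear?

9

Transformed code:
def work(y):
    rows = 17
    handle(34)
    if y < 13 != r:
        r = delta
    else:
        record(z)
    if z >= r < 11:
        z = z * (delta - 15)
        process(11)
    emit(2)
    r = rows[y]
    r = z
    delta = 16 + z
    for y in r:
        r = delta - 25
    rows = rows // delta
    return delta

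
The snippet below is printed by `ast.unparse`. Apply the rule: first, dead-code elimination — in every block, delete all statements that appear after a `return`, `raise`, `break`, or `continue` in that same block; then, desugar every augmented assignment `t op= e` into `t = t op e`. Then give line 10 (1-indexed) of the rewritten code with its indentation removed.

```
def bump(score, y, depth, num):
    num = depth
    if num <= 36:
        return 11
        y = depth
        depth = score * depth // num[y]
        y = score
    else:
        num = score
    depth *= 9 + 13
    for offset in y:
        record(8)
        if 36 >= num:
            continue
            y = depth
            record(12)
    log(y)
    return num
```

if 36 >= num:

Transformed code:
def bump(score, y, depth, num):
    num = depth
    if num <= 36:
        return 11
    else:
        num = score
    depth = depth * (9 + 13)
    for offset in y:
        record(8)
        if 36 >= num:
            continue
    log(y)
    return num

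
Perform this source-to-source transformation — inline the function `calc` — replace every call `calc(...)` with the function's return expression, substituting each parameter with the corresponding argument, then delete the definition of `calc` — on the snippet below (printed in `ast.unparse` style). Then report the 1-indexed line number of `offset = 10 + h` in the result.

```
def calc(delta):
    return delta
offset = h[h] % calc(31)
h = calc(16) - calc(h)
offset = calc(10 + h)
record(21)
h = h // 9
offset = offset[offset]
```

3

Transformed code:
offset = h[h] % 31
h = 16 - h
offset = 10 + h
record(21)
h = h // 9
offset = offset[offset]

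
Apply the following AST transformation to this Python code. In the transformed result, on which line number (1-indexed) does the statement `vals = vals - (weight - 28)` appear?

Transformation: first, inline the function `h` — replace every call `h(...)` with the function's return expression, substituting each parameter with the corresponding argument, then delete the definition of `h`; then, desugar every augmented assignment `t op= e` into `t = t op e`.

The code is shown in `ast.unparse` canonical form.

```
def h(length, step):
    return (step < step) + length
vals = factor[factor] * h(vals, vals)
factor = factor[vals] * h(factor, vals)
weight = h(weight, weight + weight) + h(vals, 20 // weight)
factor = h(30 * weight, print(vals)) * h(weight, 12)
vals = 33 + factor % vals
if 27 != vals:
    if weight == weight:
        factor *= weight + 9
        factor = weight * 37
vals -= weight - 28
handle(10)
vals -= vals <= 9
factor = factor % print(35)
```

Transformed code:
vals = factor[factor] * ((vals < vals) + vals)
factor = factor[vals] * ((vals < vals) + factor)
weight = (weight + weight < weight + weight) + weight + ((20 // weight < 20 // weight) + vals)
factor = ((print(vals) < print(vals)) + 30 * weight) * ((12 < 12) + weight)
vals = 33 + factor % vals
if 27 != vals:
    if weight == weight:
        factor = factor * (weight + 9)
        factor = weight * 37
vals = vals - (weight - 28)
handle(10)
vals = vals - (vals <= 9)
factor = factor % print(35)

10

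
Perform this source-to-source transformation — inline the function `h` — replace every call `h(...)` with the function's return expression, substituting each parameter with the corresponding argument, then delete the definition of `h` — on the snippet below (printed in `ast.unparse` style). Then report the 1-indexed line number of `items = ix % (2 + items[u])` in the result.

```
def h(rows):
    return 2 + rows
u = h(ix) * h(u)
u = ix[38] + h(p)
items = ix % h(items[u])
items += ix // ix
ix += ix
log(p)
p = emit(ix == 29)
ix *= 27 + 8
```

3

Transformed code:
u = (2 + ix) * (2 + u)
u = ix[38] + (2 + p)
items = ix % (2 + items[u])
items += ix // ix
ix += ix
log(p)
p = emit(ix == 29)
ix *= 27 + 8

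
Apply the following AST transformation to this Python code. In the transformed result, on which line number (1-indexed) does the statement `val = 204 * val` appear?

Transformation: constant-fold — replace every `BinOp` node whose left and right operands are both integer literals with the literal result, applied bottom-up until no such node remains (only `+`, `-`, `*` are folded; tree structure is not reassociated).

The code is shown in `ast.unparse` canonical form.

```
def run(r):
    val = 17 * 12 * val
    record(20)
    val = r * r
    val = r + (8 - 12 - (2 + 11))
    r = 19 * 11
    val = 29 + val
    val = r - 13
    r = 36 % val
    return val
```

Transformed code:
def run(r):
    val = 204 * val
    record(20)
    val = r * r
    val = r + -17
    r = 209
    val = 29 + val
    val = r - 13
    r = 36 % val
    return val

2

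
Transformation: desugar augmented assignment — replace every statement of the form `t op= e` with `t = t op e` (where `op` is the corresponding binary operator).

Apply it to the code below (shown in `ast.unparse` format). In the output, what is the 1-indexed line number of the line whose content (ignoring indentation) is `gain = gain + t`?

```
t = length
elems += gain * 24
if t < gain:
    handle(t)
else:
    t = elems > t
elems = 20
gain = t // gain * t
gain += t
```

Transformed code:
t = length
elems = elems + gain * 24
if t < gain:
    handle(t)
else:
    t = elems > t
elems = 20
gain = t // gain * t
gain = gain + t

9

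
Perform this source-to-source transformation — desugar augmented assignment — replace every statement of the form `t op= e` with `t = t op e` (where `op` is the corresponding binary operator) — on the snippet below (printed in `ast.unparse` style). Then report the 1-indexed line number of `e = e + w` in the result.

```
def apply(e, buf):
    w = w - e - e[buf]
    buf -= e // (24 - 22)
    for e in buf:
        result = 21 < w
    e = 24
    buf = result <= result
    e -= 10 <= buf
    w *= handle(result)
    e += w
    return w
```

Transformed code:
def apply(e, buf):
    w = w - e - e[buf]
    buf = buf - e // (24 - 22)
    for e in buf:
        result = 21 < w
    e = 24
    buf = result <= result
    e = e - (10 <= buf)
    w = w * handle(result)
    e = e + w
    return w

10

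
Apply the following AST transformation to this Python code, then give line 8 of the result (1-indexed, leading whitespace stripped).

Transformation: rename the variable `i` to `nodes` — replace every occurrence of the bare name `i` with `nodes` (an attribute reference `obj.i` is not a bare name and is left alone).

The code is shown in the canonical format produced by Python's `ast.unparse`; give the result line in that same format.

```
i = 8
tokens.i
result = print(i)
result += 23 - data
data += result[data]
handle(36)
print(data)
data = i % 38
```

Transformed code:
nodes = 8
tokens.i
result = print(nodes)
result += 23 - data
data += result[data]
handle(36)
print(data)
data = nodes % 38

data = nodes % 38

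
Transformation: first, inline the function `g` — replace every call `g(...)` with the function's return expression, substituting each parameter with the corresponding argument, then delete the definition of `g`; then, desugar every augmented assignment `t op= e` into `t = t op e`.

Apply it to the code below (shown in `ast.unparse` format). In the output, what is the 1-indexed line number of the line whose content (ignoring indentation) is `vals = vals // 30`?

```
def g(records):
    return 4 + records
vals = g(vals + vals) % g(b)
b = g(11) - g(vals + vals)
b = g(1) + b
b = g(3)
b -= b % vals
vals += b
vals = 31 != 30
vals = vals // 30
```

Transformed code:
vals = (4 + (vals + vals)) % (4 + b)
b = 4 + 11 - (4 + (vals + vals))
b = 4 + 1 + b
b = 4 + 3
b = b - b % vals
vals = vals + b
vals = 31 != 30
vals = vals // 30

8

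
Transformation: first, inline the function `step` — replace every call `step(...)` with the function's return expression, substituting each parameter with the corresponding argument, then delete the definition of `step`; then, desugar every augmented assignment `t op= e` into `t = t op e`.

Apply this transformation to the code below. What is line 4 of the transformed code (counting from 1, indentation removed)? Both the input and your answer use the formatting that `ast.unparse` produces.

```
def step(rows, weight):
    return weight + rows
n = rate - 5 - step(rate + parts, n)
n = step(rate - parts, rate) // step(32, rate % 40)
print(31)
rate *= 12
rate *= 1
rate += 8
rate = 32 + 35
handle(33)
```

Transformed code:
n = rate - 5 - (n + (rate + parts))
n = (rate + (rate - parts)) // (rate % 40 + 32)
print(31)
rate = rate * 12
rate = rate * 1
rate = rate + 8
rate = 32 + 35
handle(33)

rate = rate * 12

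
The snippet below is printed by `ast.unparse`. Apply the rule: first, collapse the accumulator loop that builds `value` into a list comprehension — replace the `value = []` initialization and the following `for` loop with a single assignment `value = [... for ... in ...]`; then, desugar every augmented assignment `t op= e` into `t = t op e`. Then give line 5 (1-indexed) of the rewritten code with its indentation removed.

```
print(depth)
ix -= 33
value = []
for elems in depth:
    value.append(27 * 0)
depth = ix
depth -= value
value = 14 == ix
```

Transformed code:
print(depth)
ix = ix - 33
value = [27 * 0 for elems in depth]
depth = ix
depth = depth - value
value = 14 == ix

depth = depth - value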